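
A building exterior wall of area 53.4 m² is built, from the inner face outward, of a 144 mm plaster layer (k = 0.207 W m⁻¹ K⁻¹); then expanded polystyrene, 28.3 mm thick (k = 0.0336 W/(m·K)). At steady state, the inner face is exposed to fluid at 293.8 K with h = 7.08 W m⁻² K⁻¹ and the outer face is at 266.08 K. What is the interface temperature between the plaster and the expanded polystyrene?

T = 279.98 K

Resistance network (inner→outer):
  R_conv,in = 1/(hA) = 1/(7.08·53.4) = 0.002645 K/W
  R_plaster = L/(kA) = 0.144/(0.207·53.4) = 0.01303 K/W
  R_expanded polystyrene = L/(kA) = 0.0283/(0.0336·53.4) = 0.01577 K/W
ΣR = 0.002645 + 0.01303 + 0.01577 = 0.03145 K/W
Q = ΔT/ΣR = (293.8 K − 266.08 K)/0.03145 = 881.4 W
From the inner boundary to the plaster/expanded polystyrene interface, ΣR_partial = 0.01568 K/W.
T_interface = T_in − Q·ΣR_partial = 293.8 K − (881.4)(0.01568) = 279.98 K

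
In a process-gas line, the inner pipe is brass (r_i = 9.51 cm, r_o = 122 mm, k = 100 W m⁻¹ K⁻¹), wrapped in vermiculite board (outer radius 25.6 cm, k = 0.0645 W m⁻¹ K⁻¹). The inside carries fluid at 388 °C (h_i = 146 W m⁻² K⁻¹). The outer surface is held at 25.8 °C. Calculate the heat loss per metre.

Resistance network (inner→outer):
  R'_conv,in = 1/(2πr h) = 1/(2π·0.0951·146) = 0.01146 m·K/W
  R'_brass = ln(0.122/0.0951)/(2πk) = 0.2491/(2π·100) = 3.964×10^-4 m·K/W
  R'_vermiculite board = ln(0.256/0.122)/(2πk) = 0.7412/(2π·0.0645) = 1.829 m·K/W
ΣR = 0.01146 + 3.964×10^-4 + 1.829 = 1.841 m·K/W
Q' = ΔT/ΣR = (388 °C − 25.8 °C)/1.841 = 197 W/m

Q' = 197 W/m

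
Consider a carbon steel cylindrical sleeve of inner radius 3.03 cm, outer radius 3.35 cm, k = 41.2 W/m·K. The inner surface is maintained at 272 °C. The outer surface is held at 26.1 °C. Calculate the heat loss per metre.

Q' = 2πk·ΔT/ln(r₂/r₁) = 2π × 41.2 × 245.9 / ln(0.0335/0.0303) = 6.34×10^5 W/m

Q' = 634 kW/m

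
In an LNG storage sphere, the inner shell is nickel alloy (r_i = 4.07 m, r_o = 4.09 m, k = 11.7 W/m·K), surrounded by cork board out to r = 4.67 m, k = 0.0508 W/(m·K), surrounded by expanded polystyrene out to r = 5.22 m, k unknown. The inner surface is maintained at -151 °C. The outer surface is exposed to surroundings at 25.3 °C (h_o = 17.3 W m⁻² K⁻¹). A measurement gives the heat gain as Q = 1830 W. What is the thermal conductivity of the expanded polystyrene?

k = 0.0369 W/m·K

ΣR = ΔT/Q = |-151 − 25.3|/1830 = 0.09634 K/W
Known resistances:
  R_nickel alloy = (1/4.07 − 1/4.09)/(4πk) = 0.001201/(4π·11.7) = 8.172×10^-6 K/W
  R_cork board = (1/4.09 − 1/4.67)/(4πk) = 0.03037/(4π·0.0508) = 0.04757 K/W
  R_conv,out = 1/(4πr²h) = 1/(4π·5.22²·17.3) = 1.688×10^-4 K/W
R_expanded polystyrene = ΣR − ΣR_known = 0.09634 − 0.04775 = 0.04859 K/W
(1/r₁−1/r₂)/(4πk) = 0.04859 ⇒ k = 0.02256/(4π·0.04859) = 0.0369 W/m·K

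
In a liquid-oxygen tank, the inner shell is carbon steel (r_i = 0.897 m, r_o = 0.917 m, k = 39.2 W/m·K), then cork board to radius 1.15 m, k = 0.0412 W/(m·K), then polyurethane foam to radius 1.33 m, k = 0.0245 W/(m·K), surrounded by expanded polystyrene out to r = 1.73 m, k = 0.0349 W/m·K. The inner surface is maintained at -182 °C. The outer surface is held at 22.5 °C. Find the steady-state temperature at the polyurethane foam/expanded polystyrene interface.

T = -44.7 °C

Series thermal resistances, inner to outer:
  R_carbon steel = (1/0.897 − 1/0.917)/(4πk) = 0.02431/(4π·39.2) = 4.936×10^-5 K/W
  R_cork board = (1/0.917 − 1/1.15)/(4πk) = 0.2209/(4π·0.0412) = 0.4268 K/W
  R_polyurethane foam = (1/1.15 − 1/1.33)/(4πk) = 0.1177/(4π·0.0245) = 0.3822 K/W
  R_expanded polystyrene = (1/1.33 − 1/1.73)/(4πk) = 0.1738/(4π·0.0349) = 0.3964 K/W
ΣR = 4.936×10^-5 + 0.4268 + 0.3822 + 0.3964 = 1.205 K/W
Q = ΔT/ΣR = (-182 °C − 22.5 °C)/1.205 = -169.7 W
From the inner boundary to the polyurethane foam/expanded polystyrene interface, ΣR_partial = 0.8090 K/W.
T_interface = T_in − Q·ΣR_partial = -182 °C − (-169.7)(0.8090) = -44.7 °C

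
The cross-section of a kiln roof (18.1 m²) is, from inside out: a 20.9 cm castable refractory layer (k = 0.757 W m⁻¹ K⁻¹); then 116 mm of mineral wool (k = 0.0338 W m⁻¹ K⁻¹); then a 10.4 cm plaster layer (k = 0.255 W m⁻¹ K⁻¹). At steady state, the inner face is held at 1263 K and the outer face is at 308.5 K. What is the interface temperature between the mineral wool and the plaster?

Treat each layer as a resistance in series:
  R_castable refractory = L/(kA) = 0.209/(0.757·18.1) = 0.01525 K/W
  R_mineral wool = L/(kA) = 0.116/(0.0338·18.1) = 0.1896 K/W
  R_plaster = L/(kA) = 0.104/(0.255·18.1) = 0.02253 K/W
ΣR = 0.01525 + 0.1896 + 0.02253 = 0.2274 K/W
Q = ΔT/ΣR = (1263 K − 308.5 K)/0.2274 = 4197 W
From the inner boundary to the mineral wool/plaster interface, ΣR_partial = 0.2048 K/W.
T_interface = T_in − Q·ΣR_partial = 1263 K − (4197)(0.2048) = 403 K

T = 403 K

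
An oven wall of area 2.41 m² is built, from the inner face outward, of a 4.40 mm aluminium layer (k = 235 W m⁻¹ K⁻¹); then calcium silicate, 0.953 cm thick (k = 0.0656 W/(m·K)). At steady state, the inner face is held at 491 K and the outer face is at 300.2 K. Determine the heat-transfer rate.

Series thermal resistances, inner to outer:
  R_aluminium = L/(kA) = 0.00440/(235·2.41) = 7.769×10^-6 K/W
  R_calcium silicate = L/(kA) = 0.00953/(0.0656·2.41) = 0.06028 K/W
ΣR = 7.769×10^-6 + 0.06028 = 0.06029 K/W
Q = ΔT/ΣR = (491 K − 300.2 K)/0.06029 = 3160 W

Q = 3.16 kW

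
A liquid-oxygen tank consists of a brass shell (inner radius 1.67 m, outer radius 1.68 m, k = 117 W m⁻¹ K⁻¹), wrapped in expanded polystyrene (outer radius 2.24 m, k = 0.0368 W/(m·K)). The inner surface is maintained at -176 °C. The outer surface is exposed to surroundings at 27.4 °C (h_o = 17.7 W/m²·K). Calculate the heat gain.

Q = 630 W

Resistance network (inner→outer):
  R_brass = (1/1.67 − 1/1.68)/(4πk) = 0.003564/(4π·117) = 2.424×10^-6 K/W
  R_expanded polystyrene = (1/1.68 − 1/2.24)/(4πk) = 0.1488/(4π·0.0368) = 0.3218 K/W
  R_conv,out = 1/(4πr²h) = 1/(4π·2.24²·17.7) = 8.960×10^-4 K/W
ΣR = 2.424×10^-6 + 0.3218 + 8.960×10^-4 = 0.3227 K/W
Q = ΔT/ΣR = (-176 °C − 27.4 °C)/0.3227 = -630 W
(Negative Q ⇒ heat flows inward; heat gain = 630 W.)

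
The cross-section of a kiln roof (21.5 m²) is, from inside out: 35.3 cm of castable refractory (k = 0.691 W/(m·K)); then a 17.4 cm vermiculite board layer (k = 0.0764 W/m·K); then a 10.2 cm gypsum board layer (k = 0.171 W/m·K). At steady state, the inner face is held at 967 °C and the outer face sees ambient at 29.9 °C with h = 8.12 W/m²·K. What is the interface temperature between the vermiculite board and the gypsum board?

T = 222 °C

Series thermal resistances, inner to outer:
  R_castable refractory = L/(kA) = 0.353/(0.691·21.5) = 0.02376 K/W
  R_vermiculite board = L/(kA) = 0.174/(0.0764·21.5) = 0.1059 K/W
  R_gypsum board = L/(kA) = 0.102/(0.171·21.5) = 0.02774 K/W
  R_conv,out = 1/(hA) = 1/(8.12·21.5) = 0.005728 K/W
ΣR = 0.02376 + 0.1059 + 0.02774 + 0.005728 = 0.1631 K/W
Q = ΔT/ΣR = (967 °C − 29.9 °C)/0.1631 = 5746 W
From the inner boundary to the vermiculite board/gypsum board interface, ΣR_partial = 0.1297 K/W.
T_interface = T_in − Q·ΣR_partial = 967 °C − (5746)(0.1297) = 222 °C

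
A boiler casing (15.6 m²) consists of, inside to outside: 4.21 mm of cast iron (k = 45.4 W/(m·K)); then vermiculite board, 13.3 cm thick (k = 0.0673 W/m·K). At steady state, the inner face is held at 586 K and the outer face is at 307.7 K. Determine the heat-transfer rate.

Q = 2200 W

Series thermal resistances, inner to outer:
  R_cast iron = L/(kA) = 0.00421/(45.4·15.6) = 5.944×10^-6 K/W
  R_vermiculite board = L/(kA) = 0.133/(0.0673·15.6) = 0.1267 K/W
ΣR = 5.944×10^-6 + 0.1267 = 0.1267 K/W
Q = ΔT/ΣR = (586 K − 307.7 K)/0.1267 = 2200 W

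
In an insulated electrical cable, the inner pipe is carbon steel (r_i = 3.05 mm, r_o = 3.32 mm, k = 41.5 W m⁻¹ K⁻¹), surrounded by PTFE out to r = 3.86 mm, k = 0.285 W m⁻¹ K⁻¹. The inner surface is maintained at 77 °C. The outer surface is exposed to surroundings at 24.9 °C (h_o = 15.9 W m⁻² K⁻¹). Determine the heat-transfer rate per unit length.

Series thermal resistances, inner to outer:
  R'_carbon steel = ln(0.00332/0.00305)/(2πk) = 0.08482/(2π·41.5) = 3.253×10^-4 m·K/W
  R'_PTFE = ln(0.00386/0.00332)/(2πk) = 0.1507/(2π·0.285) = 0.08416 m·K/W
  R'_conv,out = 1/(2πr h) = 1/(2π·0.00386·15.9) = 2.593 m·K/W
ΣR = 3.253×10^-4 + 0.08416 + 2.593 = 2.677 m·K/W
Q' = ΔT/ΣR = (77 °C − 24.9 °C)/2.677 = 19.5 W/m

Q' = 19.5 W/m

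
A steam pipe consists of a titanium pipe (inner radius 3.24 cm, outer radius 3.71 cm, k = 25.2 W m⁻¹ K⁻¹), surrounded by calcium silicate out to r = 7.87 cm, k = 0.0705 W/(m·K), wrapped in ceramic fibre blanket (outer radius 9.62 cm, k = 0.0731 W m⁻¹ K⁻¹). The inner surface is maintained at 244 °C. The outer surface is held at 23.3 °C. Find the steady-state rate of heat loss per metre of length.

Resistance network (inner→outer):
  R'_titanium = ln(0.0371/0.0324)/(2πk) = 0.1355/(2π·25.2) = 8.555×10^-4 m·K/W
  R'_calcium silicate = ln(0.0787/0.0371)/(2πk) = 0.7520/(2π·0.0705) = 1.698 m·K/W
  R'_ceramic fibre blanket = ln(0.0962/0.0787)/(2πk) = 0.2008/(2π·0.0731) = 0.4372 m·K/W
ΣR = 8.555×10^-4 + 1.698 + 0.4372 = 2.136 m·K/W
Q' = ΔT/ΣR = (244 °C − 23.3 °C)/2.136 = 103 W/m

Q' = 103 W/m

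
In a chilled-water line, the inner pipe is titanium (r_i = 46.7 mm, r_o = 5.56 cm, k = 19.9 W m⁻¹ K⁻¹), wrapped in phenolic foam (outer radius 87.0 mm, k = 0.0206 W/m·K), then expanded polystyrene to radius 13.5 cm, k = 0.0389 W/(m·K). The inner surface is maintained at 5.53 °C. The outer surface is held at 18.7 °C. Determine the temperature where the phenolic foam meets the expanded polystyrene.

Treat each layer as a resistance in series:
  R'_titanium = ln(0.0556/0.0467)/(2πk) = 0.1744/(2π·19.9) = 0.001395 m·K/W
  R'_phenolic foam = ln(0.0870/0.0556)/(2πk) = 0.4477/(2π·0.0206) = 3.459 m·K/W
  R'_expanded polystyrene = ln(0.135/0.0870)/(2πk) = 0.4394/(2π·0.0389) = 1.798 m·K/W
ΣR = 0.001395 + 3.459 + 1.798 = 5.258 m·K/W
Q' = ΔT/ΣR = (5.53 °C − 18.7 °C)/5.258 = -2.505 W/m
From the inner boundary to the phenolic foam/expanded polystyrene interface, ΣR_partial = 3.460 m·K/W.
T_interface = T_in − Q'·ΣR_partial = 5.53 °C − (-2.505)(3.460) = 14.2 °C

T = 14.2 °C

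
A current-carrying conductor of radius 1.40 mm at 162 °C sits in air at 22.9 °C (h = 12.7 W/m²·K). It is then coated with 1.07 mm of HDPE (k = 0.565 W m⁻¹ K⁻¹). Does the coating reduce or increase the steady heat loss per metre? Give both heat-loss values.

increases: 15.5 → 26.6 W/m

Critical radius for a cylinder: r_cr = k/h = 0.0445 m = 4.45 cm.
Outer radius after coating: r₂ = 0.00140 + 0.00107 = 0.00247 m.
Since r₁ < r_cr and r₂ ≤ r_cr, the coating moves toward the maximum at r_cr — heat loss rises.
Bare: R = 1/(2πr₁h) = 8.951 m·K/W; Q = 139.1/8.951 = 15.5 W/m.
Coated: R = R_cond + R_conv = 5.234 m·K/W; Q = 139.1/5.234 = 26.6 W/m.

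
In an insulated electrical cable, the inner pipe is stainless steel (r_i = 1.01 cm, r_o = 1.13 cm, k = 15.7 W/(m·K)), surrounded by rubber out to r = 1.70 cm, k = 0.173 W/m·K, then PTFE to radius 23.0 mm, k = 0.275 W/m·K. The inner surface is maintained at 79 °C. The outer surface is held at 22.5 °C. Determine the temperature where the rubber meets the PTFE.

Treat each layer as a resistance in series:
  R'_stainless steel = ln(0.0113/0.0101)/(2πk) = 0.1123/(2π·15.7) = 0.001138 m·K/W
  R'_rubber = ln(0.0170/0.0113)/(2πk) = 0.4084/(2π·0.173) = 0.3757 m·K/W
  R'_PTFE = ln(0.0230/0.0170)/(2πk) = 0.3023/(2π·0.275) = 0.1749 m·K/W
ΣR = 0.001138 + 0.3757 + 0.1749 = 0.5517 m·K/W
Q' = ΔT/ΣR = (79 °C − 22.5 °C)/0.5517 = 102.4 W/m
From the inner boundary to the rubber/PTFE interface, ΣR_partial = 0.3768 m·K/W.
T_interface = T_in − Q'·ΣR_partial = 79 °C − (102.4)(0.3768) = 40.4 °C

T = 40.4 °C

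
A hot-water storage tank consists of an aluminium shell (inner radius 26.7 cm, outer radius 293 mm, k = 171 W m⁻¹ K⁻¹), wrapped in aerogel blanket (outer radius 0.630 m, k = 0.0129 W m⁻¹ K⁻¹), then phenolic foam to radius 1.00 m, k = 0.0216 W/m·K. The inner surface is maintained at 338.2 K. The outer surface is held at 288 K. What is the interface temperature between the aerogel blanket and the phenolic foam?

T = 296.1 K

Treat each layer as a resistance in series:
  R_aluminium = (1/0.267 − 1/0.293)/(4πk) = 0.3323/(4π·171) = 1.547×10^-4 K/W
  R_aerogel blanket = (1/0.293 − 1/0.630)/(4πk) = 1.826/(4π·0.0129) = 11.26 K/W
  R_phenolic foam = (1/0.630 − 1/1.00)/(4πk) = 0.5873/(4π·0.0216) = 2.164 K/W
ΣR = 1.547×10^-4 + 11.26 + 2.164 = 13.42 K/W
Q = ΔT/ΣR = (338.2 K − 288 K)/13.42 = 3.741 W
From the inner boundary to the aerogel blanket/phenolic foam interface, ΣR_partial = 11.26 K/W.
T_interface = T_in − Q·ΣR_partial = 338.2 K − (3.741)(11.26) = 296.1 K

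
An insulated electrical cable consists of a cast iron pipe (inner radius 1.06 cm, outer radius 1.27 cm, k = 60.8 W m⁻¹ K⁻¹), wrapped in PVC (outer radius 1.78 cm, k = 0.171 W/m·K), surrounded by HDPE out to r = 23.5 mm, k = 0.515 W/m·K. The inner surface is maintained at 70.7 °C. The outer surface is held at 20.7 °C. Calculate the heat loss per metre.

Series thermal resistances, inner to outer:
  R'_cast iron = ln(0.0127/0.0106)/(2πk) = 0.1807/(2π·60.8) = 4.731×10^-4 m·K/W
  R'_PVC = ln(0.0178/0.0127)/(2πk) = 0.3376/(2π·0.171) = 0.3142 m·K/W
  R'_HDPE = ln(0.0235/0.0178)/(2πk) = 0.2778/(2π·0.515) = 0.08585 m·K/W
ΣR = 4.731×10^-4 + 0.3142 + 0.08585 = 0.4005 m·K/W
Q' = ΔT/ΣR = (70.7 °C − 20.7 °C)/0.4005 = 125 W/m

Q' = 125 W/m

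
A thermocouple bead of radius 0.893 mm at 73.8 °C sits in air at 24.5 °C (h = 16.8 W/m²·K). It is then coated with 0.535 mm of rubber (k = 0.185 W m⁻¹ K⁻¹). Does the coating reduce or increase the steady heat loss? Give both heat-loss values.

Critical radius for a sphere: r_cr = 2k/h = 0.0220 m = 2.20 cm.
Outer radius after coating: r₂ = 8.93×10^-4 + 5.35×10^-4 = 0.001428 m.
Since r₁ < r_cr and r₂ ≤ r_cr, the coating moves toward the maximum at r_cr — heat loss rises.
Bare: R = 1/(4πr₁²h) = 5940 K/W; Q = 49.3/5940 = 0.00830 W.
Coated: R = R_cond + R_conv = 2503 K/W; Q = 49.3/2503 = 0.0197 W.

increases: 0.00830 → 0.0197 W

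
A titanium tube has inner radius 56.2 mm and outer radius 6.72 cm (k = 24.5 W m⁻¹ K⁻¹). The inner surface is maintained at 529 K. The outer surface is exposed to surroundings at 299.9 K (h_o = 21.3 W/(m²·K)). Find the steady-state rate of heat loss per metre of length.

Q' = 2040 W/m

Resistance network (inner→outer):
  R'_titanium = ln(0.0672/0.0562)/(2πk) = 0.1788/(2π·24.5) = 0.001161 m·K/W
  R'_conv,out = 1/(2πr h) = 1/(2π·0.0672·21.3) = 0.1112 m·K/W
ΣR = 0.001161 + 0.1112 = 0.1124 m·K/W
Q' = ΔT/ΣR = (529 K − 299.9 K)/0.1124 = 2040 W/m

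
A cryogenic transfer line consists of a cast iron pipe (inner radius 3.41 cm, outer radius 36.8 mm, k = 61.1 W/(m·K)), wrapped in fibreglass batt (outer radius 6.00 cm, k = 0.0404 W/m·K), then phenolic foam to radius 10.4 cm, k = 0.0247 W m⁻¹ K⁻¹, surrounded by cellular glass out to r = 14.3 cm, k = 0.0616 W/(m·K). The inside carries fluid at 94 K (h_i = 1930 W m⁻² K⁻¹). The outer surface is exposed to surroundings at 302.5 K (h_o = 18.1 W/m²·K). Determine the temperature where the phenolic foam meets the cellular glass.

T = 273.5 K

Treat each layer as a resistance in series:
  R'_conv,in = 1/(2πr h) = 1/(2π·0.0341·1930) = 0.002418 m·K/W
  R'_cast iron = ln(0.0368/0.0341)/(2πk) = 0.07620/(2π·61.1) = 1.985×10^-4 m·K/W
  R'_fibreglass batt = ln(0.0600/0.0368)/(2πk) = 0.4888/(2π·0.0404) = 1.926 m·K/W
  R'_phenolic foam = ln(0.104/0.0600)/(2πk) = 0.5500/(2π·0.0247) = 3.544 m·K/W
  R'_cellular glass = ln(0.143/0.104)/(2πk) = 0.3185/(2π·0.0616) = 0.8228 m·K/W
  R'_conv,out = 1/(2πr h) = 1/(2π·0.143·18.1) = 0.06149 m·K/W
ΣR = 0.002418 + 1.985×10^-4 + 1.926 + 3.544 + 0.8228 + 0.06149 = 6.357 m·K/W
Q' = ΔT/ΣR = (94 K − 302.5 K)/6.357 = -32.80 W/m
From the inner boundary to the phenolic foam/cellular glass interface, ΣR_partial = 5.473 m·K/W.
T_interface = T_in − Q'·ΣR_partial = 94 K − (-32.80)(5.473) = 273.5 K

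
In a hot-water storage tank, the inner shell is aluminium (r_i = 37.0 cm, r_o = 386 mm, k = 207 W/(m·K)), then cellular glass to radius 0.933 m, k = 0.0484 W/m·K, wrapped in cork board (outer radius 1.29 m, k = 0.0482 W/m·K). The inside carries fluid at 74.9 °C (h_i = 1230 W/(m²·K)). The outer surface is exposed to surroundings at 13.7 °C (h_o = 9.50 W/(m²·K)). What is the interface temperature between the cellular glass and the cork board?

Series thermal resistances, inner to outer:
  R_conv,in = 1/(4πr²h) = 1/(4π·0.370²·1230) = 4.726×10^-4 K/W
  R_aluminium = (1/0.370 − 1/0.386)/(4πk) = 0.1120/(4π·207) = 4.307×10^-5 K/W
  R_cellular glass = (1/0.386 − 1/0.933)/(4πk) = 1.519/(4π·0.0484) = 2.497 K/W
  R_cork board = (1/0.933 − 1/1.29)/(4πk) = 0.2966/(4π·0.0482) = 0.4897 K/W
  R_conv,out = 1/(4πr²h) = 1/(4π·1.29²·9.50) = 0.005034 K/W
ΣR = 4.726×10^-4 + 4.307×10^-5 + 2.497 + 0.4897 + 0.005034 = 2.992 K/W
Q = ΔT/ΣR = (74.9 °C − 13.7 °C)/2.992 = 20.45 W
From the inner boundary to the cellular glass/cork board interface, ΣR_partial = 2.498 K/W.
T_interface = T_in − Q·ΣR_partial = 74.9 °C − (20.45)(2.498) = 23.8 °C

T = 23.8 °C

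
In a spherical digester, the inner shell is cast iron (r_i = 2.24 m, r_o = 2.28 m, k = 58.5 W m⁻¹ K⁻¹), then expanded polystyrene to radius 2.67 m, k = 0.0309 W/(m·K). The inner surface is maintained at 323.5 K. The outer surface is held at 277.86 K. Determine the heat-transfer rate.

Resistance network (inner→outer):
  R_cast iron = (1/2.24 − 1/2.28)/(4πk) = 0.007832/(4π·58.5) = 1.065×10^-5 K/W
  R_expanded polystyrene = (1/2.28 − 1/2.67)/(4πk) = 0.06406/(4π·0.0309) = 0.1650 K/W
ΣR = 1.065×10^-5 + 0.1650 = 0.1650 K/W
Q = ΔT/ΣR = (323.5 K − 277.86 K)/0.1650 = 277 W

Q = 277 W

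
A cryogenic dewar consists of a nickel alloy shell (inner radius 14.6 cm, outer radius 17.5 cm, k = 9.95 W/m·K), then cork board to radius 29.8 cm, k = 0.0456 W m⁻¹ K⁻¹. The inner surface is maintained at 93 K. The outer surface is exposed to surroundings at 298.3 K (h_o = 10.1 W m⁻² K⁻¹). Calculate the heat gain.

Q = 48.7 W

Series thermal resistances, inner to outer:
  R_nickel alloy = (1/0.146 − 1/0.175)/(4πk) = 1.135/(4π·9.95) = 0.009078 K/W
  R_cork board = (1/0.175 − 1/0.298)/(4πk) = 2.359/(4π·0.0456) = 4.116 K/W
  R_conv,out = 1/(4πr²h) = 1/(4π·0.298²·10.1) = 0.08872 K/W
ΣR = 0.009078 + 4.116 + 0.08872 = 4.214 K/W
Q = ΔT/ΣR = (93 K − 298.3 K)/4.214 = -48.7 W
(Negative Q ⇒ heat flows inward; heat gain = 48.7 W.)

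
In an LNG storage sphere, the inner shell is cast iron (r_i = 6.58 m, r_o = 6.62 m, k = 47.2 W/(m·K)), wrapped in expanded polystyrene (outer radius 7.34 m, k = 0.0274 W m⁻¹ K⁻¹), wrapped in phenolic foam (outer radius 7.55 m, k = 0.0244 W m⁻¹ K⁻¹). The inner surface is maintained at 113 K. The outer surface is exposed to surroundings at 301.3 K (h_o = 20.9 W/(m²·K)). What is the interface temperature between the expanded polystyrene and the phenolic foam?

T = 259.1 K

Series thermal resistances, inner to outer:
  R_cast iron = (1/6.58 − 1/6.62)/(4πk) = 9.183×10^-4/(4π·47.2) = 1.548×10^-6 K/W
  R_expanded polystyrene = (1/6.62 − 1/7.34)/(4πk) = 0.01482/(4π·0.0274) = 0.04303 K/W
  R_phenolic foam = (1/7.34 − 1/7.55)/(4πk) = 0.003789/(4π·0.0244) = 0.01236 K/W
  R_conv,out = 1/(4πr²h) = 1/(4π·7.55²·20.9) = 6.680×10^-5 K/W
ΣR = 1.548×10^-6 + 0.04303 + 0.01236 + 6.680×10^-5 = 0.05546 K/W
Q = ΔT/ΣR = (113 K − 301.3 K)/0.05546 = -3395 W
From the inner boundary to the expanded polystyrene/phenolic foam interface, ΣR_partial = 0.04303 K/W.
T_interface = T_in − Q·ΣR_partial = 113 K − (-3395)(0.04303) = 259.1 K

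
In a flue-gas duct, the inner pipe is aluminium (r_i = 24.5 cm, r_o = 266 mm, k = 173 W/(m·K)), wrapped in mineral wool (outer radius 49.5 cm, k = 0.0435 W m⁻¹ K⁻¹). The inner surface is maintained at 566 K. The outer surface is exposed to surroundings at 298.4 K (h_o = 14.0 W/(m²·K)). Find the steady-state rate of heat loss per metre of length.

Series thermal resistances, inner to outer:
  R'_aluminium = ln(0.266/0.245)/(2πk) = 0.08224/(2π·173) = 7.566×10^-5 m·K/W
  R'_mineral wool = ln(0.495/0.266)/(2πk) = 0.6211/(2π·0.0435) = 2.272 m·K/W
  R'_conv,out = 1/(2πr h) = 1/(2π·0.495·14.0) = 0.02297 m·K/W
ΣR = 7.566×10^-5 + 2.272 + 0.02297 = 2.295 m·K/W
Q' = ΔT/ΣR = (566 K − 298.4 K)/2.295 = 117 W/m

Q' = 117 W/m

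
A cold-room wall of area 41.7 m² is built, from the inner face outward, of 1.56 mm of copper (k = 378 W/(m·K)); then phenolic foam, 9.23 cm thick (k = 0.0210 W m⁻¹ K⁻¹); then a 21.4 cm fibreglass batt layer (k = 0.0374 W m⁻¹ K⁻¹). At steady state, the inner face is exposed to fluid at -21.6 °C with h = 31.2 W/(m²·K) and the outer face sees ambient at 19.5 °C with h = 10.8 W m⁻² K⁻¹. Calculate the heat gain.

Q = 167 W

Treat each layer as a resistance in series:
  R_conv,in = 1/(hA) = 1/(31.2·41.7) = 7.686×10^-4 K/W
  R_copper = L/(kA) = 0.00156/(378·41.7) = 9.897×10^-8 K/W
  R_phenolic foam = L/(kA) = 0.0923/(0.0210·41.7) = 0.1054 K/W
  R_fibreglass batt = L/(kA) = 0.214/(0.0374·41.7) = 0.1372 K/W
  R_conv,out = 1/(hA) = 1/(10.8·41.7) = 0.002220 K/W
ΣR = 7.686×10^-4 + 9.897×10^-8 + 0.1054 + 0.1372 + 0.002220 = 0.2456 K/W
Q = ΔT/ΣR = (-21.6 °C − 19.5 °C)/0.2456 = -167 W
(Negative Q ⇒ heat flows inward; heat gain = 167 W.)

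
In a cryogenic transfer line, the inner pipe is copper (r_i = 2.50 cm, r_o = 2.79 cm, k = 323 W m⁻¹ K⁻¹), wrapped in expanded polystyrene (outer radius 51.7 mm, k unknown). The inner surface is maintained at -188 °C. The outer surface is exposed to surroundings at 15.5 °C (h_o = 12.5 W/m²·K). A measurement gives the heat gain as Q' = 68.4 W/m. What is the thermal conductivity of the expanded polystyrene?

k = 0.0360 W/m·K

ΣR = ΔT/Q' = |-188 − 15.5|/68.4 = 2.975 m·K/W
Known resistances:
  R'_copper = ln(0.0279/0.0250)/(2πk) = 0.1098/(2π·323) = 5.408×10^-5 m·K/W
  R'_conv,out = 1/(2πr h) = 1/(2π·0.0517·12.5) = 0.2463 m·K/W
R_expanded polystyrene = ΣR − ΣR_known = 2.975 − 0.2464 = 2.729 m·K/W
ln(r₂/r₁)/(2πk) = 2.729 ⇒ k = 0.6168/(2π·2.729) = 0.0360 W/m·K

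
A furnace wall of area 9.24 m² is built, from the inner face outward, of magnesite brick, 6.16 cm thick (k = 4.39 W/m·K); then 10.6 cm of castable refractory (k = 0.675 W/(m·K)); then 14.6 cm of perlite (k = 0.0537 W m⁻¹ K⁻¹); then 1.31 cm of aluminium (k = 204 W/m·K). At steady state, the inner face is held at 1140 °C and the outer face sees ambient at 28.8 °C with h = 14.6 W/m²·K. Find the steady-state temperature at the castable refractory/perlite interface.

Resistance network (inner→outer):
  R_magnesite brick = L/(kA) = 0.0616/(4.39·9.24) = 0.001519 K/W
  R_castable refractory = L/(kA) = 0.106/(0.675·9.24) = 0.01700 K/W
  R_perlite = L/(kA) = 0.146/(0.0537·9.24) = 0.2942 K/W
  R_aluminium = L/(kA) = 0.0131/(204·9.24) = 6.950×10^-6 K/W
  R_conv,out = 1/(hA) = 1/(14.6·9.24) = 0.007413 K/W
ΣR = 0.001519 + 0.01700 + 0.2942 + 6.950×10^-6 + 0.007413 = 0.3201 K/W
Q = ΔT/ΣR = (1140 °C − 28.8 °C)/0.3201 = 3471 W
From the inner boundary to the castable refractory/perlite interface, ΣR_partial = 0.01852 K/W.
T_interface = T_in − Q·ΣR_partial = 1140 °C − (3471)(0.01852) = 1076 °C

T = 1076 °C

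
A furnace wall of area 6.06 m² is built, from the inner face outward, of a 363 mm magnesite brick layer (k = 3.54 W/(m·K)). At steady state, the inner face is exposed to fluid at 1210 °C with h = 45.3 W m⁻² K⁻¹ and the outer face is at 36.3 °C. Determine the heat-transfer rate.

Q = 57.1 kW

Treat each layer as a resistance in series:
  R_conv,in = 1/(hA) = 1/(45.3·6.06) = 0.003643 K/W
  R_magnesite brick = L/(kA) = 0.363/(3.54·6.06) = 0.01692 K/W
ΣR = 0.003643 + 0.01692 = 0.02056 K/W
Q = ΔT/ΣR = (1210 °C − 36.3 °C)/0.02056 = 57100 W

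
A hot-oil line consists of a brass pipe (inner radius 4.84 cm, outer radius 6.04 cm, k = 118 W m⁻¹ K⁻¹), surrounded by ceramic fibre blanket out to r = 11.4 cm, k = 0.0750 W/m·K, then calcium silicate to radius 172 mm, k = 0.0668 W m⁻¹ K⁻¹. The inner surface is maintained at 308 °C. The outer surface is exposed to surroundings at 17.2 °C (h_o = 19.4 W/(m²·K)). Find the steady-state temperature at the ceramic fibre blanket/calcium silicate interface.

T = 143 °C

Resistance network (inner→outer):
  R'_brass = ln(0.0604/0.0484)/(2πk) = 0.2215/(2π·118) = 2.987×10^-4 m·K/W
  R'_ceramic fibre blanket = ln(0.114/0.0604)/(2πk) = 0.6352/(2π·0.0750) = 1.348 m·K/W
  R'_calcium silicate = ln(0.172/0.114)/(2πk) = 0.4113/(2π·0.0668) = 0.9799 m·K/W
  R'_conv,out = 1/(2πr h) = 1/(2π·0.172·19.4) = 0.04770 m·K/W
ΣR = 2.987×10^-4 + 1.348 + 0.9799 + 0.04770 = 2.376 m·K/W
Q' = ΔT/ΣR = (308 °C − 17.2 °C)/2.376 = 122.4 W/m
From the inner boundary to the ceramic fibre blanket/calcium silicate interface, ΣR_partial = 1.348 m·K/W.
T_interface = T_in − Q'·ΣR_partial = 308 °C − (122.4)(1.348) = 143 °C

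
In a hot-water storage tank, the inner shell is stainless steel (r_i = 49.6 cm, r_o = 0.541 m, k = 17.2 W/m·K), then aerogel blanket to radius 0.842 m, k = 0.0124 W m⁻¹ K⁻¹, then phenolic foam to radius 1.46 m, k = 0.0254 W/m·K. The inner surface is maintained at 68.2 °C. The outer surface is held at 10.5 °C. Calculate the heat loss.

Q = 9.92 W

Series thermal resistances, inner to outer:
  R_stainless steel = (1/0.496 − 1/0.541)/(4πk) = 0.1677/(4π·17.2) = 7.759×10^-4 K/W
  R_aerogel blanket = (1/0.541 − 1/0.842)/(4πk) = 0.6608/(4π·0.0124) = 4.241 K/W
  R_phenolic foam = (1/0.842 − 1/1.46)/(4πk) = 0.5027/(4π·0.0254) = 1.575 K/W
ΣR = 7.759×10^-4 + 4.241 + 1.575 = 5.817 K/W
Q = ΔT/ΣR = (68.2 °C − 10.5 °C)/5.817 = 9.92 W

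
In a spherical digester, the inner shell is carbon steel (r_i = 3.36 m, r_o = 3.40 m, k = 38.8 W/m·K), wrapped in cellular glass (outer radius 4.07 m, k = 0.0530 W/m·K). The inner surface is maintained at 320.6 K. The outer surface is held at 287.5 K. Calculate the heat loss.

Resistance network (inner→outer):
  R_carbon steel = (1/3.36 − 1/3.40)/(4πk) = 0.003501/(4π·38.8) = 7.181×10^-6 K/W
  R_cellular glass = (1/3.40 − 1/4.07)/(4πk) = 0.04842/(4π·0.0530) = 0.07270 K/W
ΣR = 7.181×10^-6 + 0.07270 = 0.07271 K/W
Q = ΔT/ΣR = (320.6 K − 287.5 K)/0.07271 = 455 W

Q = 455 W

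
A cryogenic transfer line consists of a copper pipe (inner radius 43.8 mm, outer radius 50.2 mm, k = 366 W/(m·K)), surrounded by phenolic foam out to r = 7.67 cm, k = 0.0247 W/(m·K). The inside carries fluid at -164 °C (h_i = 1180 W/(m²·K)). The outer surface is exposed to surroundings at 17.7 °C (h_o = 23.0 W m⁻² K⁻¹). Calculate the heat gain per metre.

Q' = 64.3 W/m

Resistance network (inner→outer):
  R'_conv,in = 1/(2πr h) = 1/(2π·0.0438·1180) = 0.003079 m·K/W
  R'_copper = ln(0.0502/0.0438)/(2πk) = 0.1364/(2π·366) = 5.931×10^-5 m·K/W
  R'_phenolic foam = ln(0.0767/0.0502)/(2πk) = 0.4239/(2π·0.0247) = 2.731 m·K/W
  R'_conv,out = 1/(2πr h) = 1/(2π·0.0767·23.0) = 0.09022 m·K/W
ΣR = 0.003079 + 5.931×10^-5 + 2.731 + 0.09022 = 2.824 m·K/W
Q' = ΔT/ΣR = (-164 °C − 17.7 °C)/2.824 = -64.3 W/m
(Negative Q' ⇒ heat flows inward; heat gain = 64.3 W/m.)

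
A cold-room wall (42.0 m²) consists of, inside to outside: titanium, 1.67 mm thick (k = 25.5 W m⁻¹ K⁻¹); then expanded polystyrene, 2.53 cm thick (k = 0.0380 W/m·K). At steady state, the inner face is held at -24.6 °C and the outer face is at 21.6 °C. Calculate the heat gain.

Q = 2.91 kW

Treat each layer as a resistance in series:
  R_titanium = L/(kA) = 0.00167/(25.5·42.0) = 1.559×10^-6 K/W
  R_expanded polystyrene = L/(kA) = 0.0253/(0.0380·42.0) = 0.01585 K/W
ΣR = 1.559×10^-6 + 0.01585 = 0.01585 K/W
Q = ΔT/ΣR = (-24.6 °C − 21.6 °C)/0.01585 = -2910 W
(Negative Q ⇒ heat flows inward; heat gain = 2910 W.)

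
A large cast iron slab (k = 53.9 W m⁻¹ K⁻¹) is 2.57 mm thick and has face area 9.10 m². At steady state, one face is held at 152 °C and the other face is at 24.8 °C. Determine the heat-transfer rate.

Q = kA·ΔT/L = 53.9 × 9.10 × |152 °C − 24.8 °C| / 0.00257 = 2.43×10^7 W

Q = 2.43×10^7 W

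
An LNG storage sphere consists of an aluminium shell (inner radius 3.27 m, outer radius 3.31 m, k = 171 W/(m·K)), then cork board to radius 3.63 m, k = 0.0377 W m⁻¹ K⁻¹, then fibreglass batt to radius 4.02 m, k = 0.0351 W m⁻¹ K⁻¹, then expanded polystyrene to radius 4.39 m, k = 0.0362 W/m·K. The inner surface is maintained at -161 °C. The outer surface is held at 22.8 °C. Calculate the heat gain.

Resistance network (inner→outer):
  R_aluminium = (1/3.27 − 1/3.31)/(4πk) = 0.003696/(4π·171) = 1.720×10^-6 K/W
  R_cork board = (1/3.31 − 1/3.63)/(4πk) = 0.02663/(4π·0.0377) = 0.05622 K/W
  R_fibreglass batt = (1/3.63 − 1/4.02)/(4πk) = 0.02673/(4π·0.0351) = 0.06059 K/W
  R_expanded polystyrene = (1/4.02 − 1/4.39)/(4πk) = 0.02097/(4π·0.0362) = 0.04609 K/W
ΣR = 1.720×10^-6 + 0.05622 + 0.06059 + 0.04609 = 0.1629 K/W
Q = ΔT/ΣR = (-161 °C − 22.8 °C)/0.1629 = -1130 W
(Negative Q ⇒ heat flows inward; heat gain = 1130 W.)

Q = 1130 W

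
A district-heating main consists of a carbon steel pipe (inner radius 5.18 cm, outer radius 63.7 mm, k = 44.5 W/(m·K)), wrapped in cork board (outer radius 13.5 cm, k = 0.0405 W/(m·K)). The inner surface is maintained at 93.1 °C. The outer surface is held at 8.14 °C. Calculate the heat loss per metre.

Q' = 28.8 W/m

Series thermal resistances, inner to outer:
  R'_carbon steel = ln(0.0637/0.0518)/(2πk) = 0.2068/(2π·44.5) = 7.396×10^-4 m·K/W
  R'_cork board = ln(0.135/0.0637)/(2πk) = 0.7511/(2π·0.0405) = 2.952 m·K/W
ΣR = 7.396×10^-4 + 2.952 = 2.953 m·K/W
Q' = ΔT/ΣR = (93.1 °C − 8.14 °C)/2.953 = 28.8 W/m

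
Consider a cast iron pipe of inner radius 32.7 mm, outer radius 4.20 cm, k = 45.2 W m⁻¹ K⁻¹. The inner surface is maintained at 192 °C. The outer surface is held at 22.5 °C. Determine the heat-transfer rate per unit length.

Q' = 2πk·ΔT/ln(r₂/r₁) = 2π × 45.2 × 169.5 / ln(0.0420/0.0327) = 1.92×10^5 W/m

Q' = 192 kW/m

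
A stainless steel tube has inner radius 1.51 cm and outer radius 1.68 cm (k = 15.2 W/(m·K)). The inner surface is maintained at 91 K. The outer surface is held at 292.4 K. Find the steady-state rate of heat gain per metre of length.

Q' = 2πk·ΔT/ln(r₂/r₁) = 2π × 15.2 × 201.4 / ln(0.0168/0.0151) = 1.80×10^5 W/m

Q' = 1.80×10^5 W/m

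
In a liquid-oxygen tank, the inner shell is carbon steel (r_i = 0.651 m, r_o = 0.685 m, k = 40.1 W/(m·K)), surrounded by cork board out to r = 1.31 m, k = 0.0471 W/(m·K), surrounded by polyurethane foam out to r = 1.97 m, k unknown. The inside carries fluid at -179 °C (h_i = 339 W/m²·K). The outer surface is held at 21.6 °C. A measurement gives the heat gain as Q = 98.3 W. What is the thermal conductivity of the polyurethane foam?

ΣR = ΔT/Q = |-179 − 21.6|/98.3 = 2.041 K/W
Known resistances:
  R_conv,in = 1/(4πr²h) = 1/(4π·0.651²·339) = 5.539×10^-4 K/W
  R_carbon steel = (1/0.651 − 1/0.685)/(4πk) = 0.07624/(4π·40.1) = 1.513×10^-4 K/W
  R_cork board = (1/0.685 − 1/1.31)/(4πk) = 0.6965/(4π·0.0471) = 1.177 K/W
R_polyurethane foam = ΣR − ΣR_known = 2.041 − 1.178 = 0.8630 K/W
(1/r₁−1/r₂)/(4πk) = 0.8630 ⇒ k = 0.2557/(4π·0.8630) = 0.0236 W/m·K

k = 0.0236 W/m·K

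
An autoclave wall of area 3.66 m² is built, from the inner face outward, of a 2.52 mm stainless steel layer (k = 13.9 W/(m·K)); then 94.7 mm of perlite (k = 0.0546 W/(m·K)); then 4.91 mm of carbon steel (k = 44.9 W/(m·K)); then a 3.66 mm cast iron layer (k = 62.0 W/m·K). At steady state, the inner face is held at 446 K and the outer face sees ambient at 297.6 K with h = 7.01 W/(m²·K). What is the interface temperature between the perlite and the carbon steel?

Series thermal resistances, inner to outer:
  R_stainless steel = L/(kA) = 0.00252/(13.9·3.66) = 4.953×10^-5 K/W
  R_perlite = L/(kA) = 0.0947/(0.0546·3.66) = 0.4739 K/W
  R_carbon steel = L/(kA) = 0.00491/(44.9·3.66) = 2.988×10^-5 K/W
  R_cast iron = L/(kA) = 0.00366/(62.0·3.66) = 1.613×10^-5 K/W
  R_conv,out = 1/(hA) = 1/(7.01·3.66) = 0.03898 K/W
ΣR = 4.953×10^-5 + 0.4739 + 2.988×10^-5 + 1.613×10^-5 + 0.03898 = 0.5130 K/W
Q = ΔT/ΣR = (446 K − 297.6 K)/0.5130 = 289.3 W
From the inner boundary to the perlite/carbon steel interface, ΣR_partial = 0.4739 K/W.
T_interface = T_in − Q·ΣR_partial = 446 K − (289.3)(0.4739) = 308.9 K

T = 308.9 K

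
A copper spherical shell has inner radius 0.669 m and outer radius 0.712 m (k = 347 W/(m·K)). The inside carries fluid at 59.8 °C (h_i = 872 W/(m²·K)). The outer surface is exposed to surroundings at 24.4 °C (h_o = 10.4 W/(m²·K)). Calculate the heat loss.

Resistance network (inner→outer):
  R_conv,in = 1/(4πr²h) = 1/(4π·0.669²·872) = 2.039×10^-4 K/W
  R_copper = (1/0.669 − 1/0.712)/(4πk) = 0.09027/(4π·347) = 2.070×10^-5 K/W
  R_conv,out = 1/(4πr²h) = 1/(4π·0.712²·10.4) = 0.01509 K/W
ΣR = 2.039×10^-4 + 2.070×10^-5 + 0.01509 = 0.01531 K/W
Q = ΔT/ΣR = (59.8 °C − 24.4 °C)/0.01531 = 2310 W

Q = 2.31 kW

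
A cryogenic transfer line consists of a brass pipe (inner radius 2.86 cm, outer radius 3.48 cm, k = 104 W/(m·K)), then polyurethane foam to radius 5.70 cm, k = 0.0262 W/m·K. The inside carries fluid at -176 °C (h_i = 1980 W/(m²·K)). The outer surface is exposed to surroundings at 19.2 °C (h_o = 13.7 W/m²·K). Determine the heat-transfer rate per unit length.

Q' = 60.9 W/m

Resistance network (inner→outer):
  R'_conv,in = 1/(2πr h) = 1/(2π·0.0286·1980) = 0.002811 m·K/W
  R'_brass = ln(0.0348/0.0286)/(2πk) = 0.1962/(2π·104) = 3.003×10^-4 m·K/W
  R'_polyurethane foam = ln(0.0570/0.0348)/(2πk) = 0.4934/(2π·0.0262) = 2.997 m·K/W
  R'_conv,out = 1/(2πr h) = 1/(2π·0.0570·13.7) = 0.2038 m·K/W
ΣR = 0.002811 + 3.003×10^-4 + 2.997 + 0.2038 = 3.204 m·K/W
Q' = ΔT/ΣR = (-176 °C − 19.2 °C)/3.204 = -60.9 W/m
(Negative Q' ⇒ heat flows inward; heat gain = 60.9 W/m.)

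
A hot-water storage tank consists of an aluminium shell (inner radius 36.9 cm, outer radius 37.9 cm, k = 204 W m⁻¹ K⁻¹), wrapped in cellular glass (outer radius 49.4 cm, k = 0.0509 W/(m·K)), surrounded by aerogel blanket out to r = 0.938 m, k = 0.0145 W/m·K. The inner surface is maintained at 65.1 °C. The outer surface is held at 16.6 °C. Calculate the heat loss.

Resistance network (inner→outer):
  R_aluminium = (1/0.369 − 1/0.379)/(4πk) = 0.07150/(4π·204) = 2.789×10^-5 K/W
  R_cellular glass = (1/0.379 − 1/0.494)/(4πk) = 0.6142/(4π·0.0509) = 0.9603 K/W
  R_aerogel blanket = (1/0.494 − 1/0.938)/(4πk) = 0.9582/(4π·0.0145) = 5.259 K/W
ΣR = 2.789×10^-5 + 0.9603 + 5.259 = 6.219 K/W
Q = ΔT/ΣR = (65.1 °C − 16.6 °C)/6.219 = 7.80 W

Q = 7.80 W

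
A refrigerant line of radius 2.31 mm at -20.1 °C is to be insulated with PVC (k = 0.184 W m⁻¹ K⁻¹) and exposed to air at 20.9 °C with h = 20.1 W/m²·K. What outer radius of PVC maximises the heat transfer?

r_cr = 0.915 cm

For a cylinder, r_cr = k_ins/h = 0.184/20.1 = 0.00915 m = 0.915 cm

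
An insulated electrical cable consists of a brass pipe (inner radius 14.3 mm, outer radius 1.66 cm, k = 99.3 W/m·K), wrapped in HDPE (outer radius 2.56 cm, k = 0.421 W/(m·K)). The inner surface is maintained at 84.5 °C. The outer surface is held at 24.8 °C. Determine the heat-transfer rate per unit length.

Treat each layer as a resistance in series:
  R'_brass = ln(0.0166/0.0143)/(2πk) = 0.1491/(2π·99.3) = 2.390×10^-4 m·K/W
  R'_HDPE = ln(0.0256/0.0166)/(2πk) = 0.4332/(2π·0.421) = 0.1638 m·K/W
ΣR = 2.390×10^-4 + 0.1638 = 0.1640 m·K/W
Q' = ΔT/ΣR = (84.5 °C − 24.8 °C)/0.1640 = 364 W/m

Q' = 364 W/m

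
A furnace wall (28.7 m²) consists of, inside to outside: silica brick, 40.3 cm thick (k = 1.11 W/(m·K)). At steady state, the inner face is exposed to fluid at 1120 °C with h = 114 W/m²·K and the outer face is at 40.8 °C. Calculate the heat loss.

Resistance network (inner→outer):
  R_conv,in = 1/(hA) = 1/(114·28.7) = 3.056×10^-4 K/W
  R_silica brick = L/(kA) = 0.403/(1.11·28.7) = 0.01265 K/W
ΣR = 3.056×10^-4 + 0.01265 = 0.01296 K/W
Q = ΔT/ΣR = (1120 °C − 40.8 °C)/0.01296 = 83300 W

Q = 83.3 kW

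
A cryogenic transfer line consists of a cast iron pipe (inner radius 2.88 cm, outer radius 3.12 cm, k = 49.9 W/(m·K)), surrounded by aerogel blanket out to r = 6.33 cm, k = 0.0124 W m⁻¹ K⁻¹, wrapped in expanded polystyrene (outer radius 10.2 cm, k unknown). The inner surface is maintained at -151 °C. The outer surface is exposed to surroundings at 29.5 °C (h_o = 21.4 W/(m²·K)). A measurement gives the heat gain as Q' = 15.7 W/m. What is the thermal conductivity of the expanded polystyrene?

ΣR = ΔT/Q' = |-151 − 29.5|/15.7 = 11.50 m·K/W
Known resistances:
  R'_cast iron = ln(0.0312/0.0288)/(2πk) = 0.08004/(2π·49.9) = 2.553×10^-4 m·K/W
  R'_aerogel blanket = ln(0.0633/0.0312)/(2πk) = 0.7075/(2π·0.0124) = 9.080 m·K/W
  R'_conv,out = 1/(2πr h) = 1/(2π·0.102·21.4) = 0.07291 m·K/W
R_expanded polystyrene = ΣR − ΣR_known = 11.50 − 9.153 = 2.347 m·K/W
ln(r₂/r₁)/(2πk) = 2.347 ⇒ k = 0.4771/(2π·2.347) = 0.0324 W/m·K

k = 0.0324 W/m·K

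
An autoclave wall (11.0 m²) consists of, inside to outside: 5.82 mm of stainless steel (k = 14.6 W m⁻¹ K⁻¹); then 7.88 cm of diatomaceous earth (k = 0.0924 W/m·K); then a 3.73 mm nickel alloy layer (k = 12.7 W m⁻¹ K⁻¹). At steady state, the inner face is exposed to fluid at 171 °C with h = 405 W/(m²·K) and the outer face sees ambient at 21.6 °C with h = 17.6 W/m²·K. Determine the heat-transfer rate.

Q = 1800 W

Treat each layer as a resistance in series:
  R_conv,in = 1/(hA) = 1/(405·11.0) = 2.245×10^-4 K/W
  R_stainless steel = L/(kA) = 0.00582/(14.6·11.0) = 3.624×10^-5 K/W
  R_diatomaceous earth = L/(kA) = 0.0788/(0.0924·11.0) = 0.07753 K/W
  R_nickel alloy = L/(kA) = 0.00373/(12.7·11.0) = 2.670×10^-5 K/W
  R_conv,out = 1/(hA) = 1/(17.6·11.0) = 0.005165 K/W
ΣR = 2.245×10^-4 + 3.624×10^-5 + 0.07753 + 2.670×10^-5 + 0.005165 = 0.08298 K/W
Q = ΔT/ΣR = (171 °C − 21.6 °C)/0.08298 = 1800 W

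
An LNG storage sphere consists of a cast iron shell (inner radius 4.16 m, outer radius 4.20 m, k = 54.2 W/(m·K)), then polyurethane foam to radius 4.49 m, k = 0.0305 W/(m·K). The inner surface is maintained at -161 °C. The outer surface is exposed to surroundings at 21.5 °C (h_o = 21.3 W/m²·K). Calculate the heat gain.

Treat each layer as a resistance in series:
  R_cast iron = (1/4.16 − 1/4.20)/(4πk) = 0.002289/(4π·54.2) = 3.361×10^-6 K/W
  R_polyurethane foam = (1/4.20 − 1/4.49)/(4πk) = 0.01538/(4π·0.0305) = 0.04012 K/W
  R_conv,out = 1/(4πr²h) = 1/(4π·4.49²·21.3) = 1.853×10^-4 K/W
ΣR = 3.361×10^-6 + 0.04012 + 1.853×10^-4 = 0.04031 K/W
Q = ΔT/ΣR = (-161 °C − 21.5 °C)/0.04031 = -4530 W
(Negative Q ⇒ heat flows inward; heat gain = 4530 W.)

Q = 4.53 kW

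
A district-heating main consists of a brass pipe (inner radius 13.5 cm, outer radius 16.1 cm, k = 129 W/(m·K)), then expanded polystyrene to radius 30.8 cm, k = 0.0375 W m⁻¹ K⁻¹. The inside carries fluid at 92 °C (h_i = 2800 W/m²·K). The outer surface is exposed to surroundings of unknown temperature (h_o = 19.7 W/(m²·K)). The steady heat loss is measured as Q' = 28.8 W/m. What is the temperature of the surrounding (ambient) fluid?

T_out = 11.9 °C

Sum the resistances:
  R'_conv,in = 1/(2πr h) = 1/(2π·0.135·2800) = 4.210×10^-4 m·K/W
  R'_brass = ln(0.161/0.135)/(2πk) = 0.1761/(2π·129) = 2.173×10^-4 m·K/W
  R'_expanded polystyrene = ln(0.308/0.161)/(2πk) = 0.6487/(2π·0.0375) = 2.753 m·K/W
  R'_conv,out = 1/(2πr h) = 1/(2π·0.308·19.7) = 0.02623 m·K/W
ΣR = 2.780 m·K/W
ΔT = Q'·ΣR = 28.8 × 2.780 = 80.06 K
Heat flows outward, so T_out = T_in − ΔT = 92 − 80.06 = 11.9 °C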